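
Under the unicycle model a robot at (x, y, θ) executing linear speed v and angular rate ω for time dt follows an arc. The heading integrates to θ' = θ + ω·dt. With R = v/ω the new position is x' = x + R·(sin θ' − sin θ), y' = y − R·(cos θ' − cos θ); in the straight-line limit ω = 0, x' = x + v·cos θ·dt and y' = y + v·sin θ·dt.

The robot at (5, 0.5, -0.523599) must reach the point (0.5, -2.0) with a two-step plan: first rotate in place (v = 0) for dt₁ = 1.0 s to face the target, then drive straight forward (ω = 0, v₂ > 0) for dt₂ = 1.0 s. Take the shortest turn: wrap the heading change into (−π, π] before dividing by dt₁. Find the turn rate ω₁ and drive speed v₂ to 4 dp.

ω₁ = -2.1109, v₂ = 5.1478

heading to target = atan2(-2−0.5, 0.5−5) = -2.6345
Δθ = wrap(-2.6345 − -0.5236) = -2.1109; ω₁ = Δθ/dt₁ = -2.1109
distance = √((0.5−5)² + (-2−0.5)²) = 5.1478; v₂ = distance/dt₂ = 5.1478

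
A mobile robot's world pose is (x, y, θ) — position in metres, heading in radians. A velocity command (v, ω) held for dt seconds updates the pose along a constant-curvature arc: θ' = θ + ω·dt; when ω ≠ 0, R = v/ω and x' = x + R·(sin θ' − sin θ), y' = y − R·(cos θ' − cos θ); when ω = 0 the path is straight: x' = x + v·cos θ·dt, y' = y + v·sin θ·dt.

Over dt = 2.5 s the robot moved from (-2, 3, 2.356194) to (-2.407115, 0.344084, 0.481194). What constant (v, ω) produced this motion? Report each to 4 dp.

Δθ = 0.481194 − 2.356194 = -1.875000
ω = Δθ/dt = -1.875000/2.5 = -0.7500
R = −Δy/(cos θ' − cos θ) = 1.6667
v = R·ω = 1.6667·-0.7500 = -1.2500

v = -1.2500, ω = -0.7500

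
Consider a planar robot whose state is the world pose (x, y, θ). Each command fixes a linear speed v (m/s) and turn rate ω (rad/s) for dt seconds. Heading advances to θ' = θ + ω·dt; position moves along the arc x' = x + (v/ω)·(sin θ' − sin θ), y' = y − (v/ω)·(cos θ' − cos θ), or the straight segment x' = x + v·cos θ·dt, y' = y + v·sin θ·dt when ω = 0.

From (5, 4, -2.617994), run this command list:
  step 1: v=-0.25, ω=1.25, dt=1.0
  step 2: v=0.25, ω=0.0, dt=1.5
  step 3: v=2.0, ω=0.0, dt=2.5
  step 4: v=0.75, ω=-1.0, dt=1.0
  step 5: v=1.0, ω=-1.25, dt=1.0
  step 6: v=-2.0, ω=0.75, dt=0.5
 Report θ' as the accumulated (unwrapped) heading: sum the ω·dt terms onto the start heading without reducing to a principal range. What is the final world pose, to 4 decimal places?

step 1: θ'=-1.3680 (R=-0.2000) → pose (5.0959, 4.2135, -1.3680)
step 2: θ'=-1.3680 (straight) → pose (5.1714, 3.8462, -1.3680)
step 3: θ'=-1.3680 (straight) → pose (6.1785, -1.0514, -1.3680)
step 4: θ'=-2.3680 (R=-0.7500) → pose (5.9679, -1.7390, -2.3680)
step 5: θ'=-3.6180 (R=-0.8000) → pose (5.0421, -1.8776, -3.6180)
step 6: θ'=-3.2430 (R=-2.6667) → pose (5.9950, -2.1608, -3.2430)

(5.9950, -2.1608, -3.2430)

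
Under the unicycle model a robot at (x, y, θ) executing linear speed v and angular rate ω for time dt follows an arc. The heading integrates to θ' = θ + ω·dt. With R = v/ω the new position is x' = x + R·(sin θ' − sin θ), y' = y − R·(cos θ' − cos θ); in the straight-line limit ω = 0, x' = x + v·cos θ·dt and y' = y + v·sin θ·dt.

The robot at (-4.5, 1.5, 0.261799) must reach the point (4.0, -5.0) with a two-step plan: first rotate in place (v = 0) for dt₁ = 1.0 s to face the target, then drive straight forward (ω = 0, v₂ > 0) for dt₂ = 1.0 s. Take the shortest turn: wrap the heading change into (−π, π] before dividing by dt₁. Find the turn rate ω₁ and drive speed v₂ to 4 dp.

heading to target = atan2(-5−1.5, 4−-4.5) = -0.6528
Δθ = wrap(-0.6528 − 0.2618) = -0.9146; ω₁ = Δθ/dt₁ = -0.9146
distance = √((4−-4.5)² + (-5−1.5)²) = 10.7005; v₂ = distance/dt₂ = 10.7005

ω₁ = -0.9146, v₂ = 10.7005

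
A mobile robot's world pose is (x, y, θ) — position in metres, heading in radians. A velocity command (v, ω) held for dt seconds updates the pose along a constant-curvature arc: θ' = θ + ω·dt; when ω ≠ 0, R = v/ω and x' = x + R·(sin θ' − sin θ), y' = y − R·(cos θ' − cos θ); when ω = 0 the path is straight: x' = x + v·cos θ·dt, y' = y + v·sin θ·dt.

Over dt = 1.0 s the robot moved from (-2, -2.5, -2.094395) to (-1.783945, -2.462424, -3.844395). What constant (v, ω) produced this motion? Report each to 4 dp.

v = -0.2500, ω = -1.7500

Δθ = -3.844395 − -2.094395 = -1.750000
ω = Δθ/dt = -1.750000/1.0 = -1.7500
R = Δx/(sin θ' − sin θ) = 0.1429
v = R·ω = 0.1429·-1.7500 = -0.2500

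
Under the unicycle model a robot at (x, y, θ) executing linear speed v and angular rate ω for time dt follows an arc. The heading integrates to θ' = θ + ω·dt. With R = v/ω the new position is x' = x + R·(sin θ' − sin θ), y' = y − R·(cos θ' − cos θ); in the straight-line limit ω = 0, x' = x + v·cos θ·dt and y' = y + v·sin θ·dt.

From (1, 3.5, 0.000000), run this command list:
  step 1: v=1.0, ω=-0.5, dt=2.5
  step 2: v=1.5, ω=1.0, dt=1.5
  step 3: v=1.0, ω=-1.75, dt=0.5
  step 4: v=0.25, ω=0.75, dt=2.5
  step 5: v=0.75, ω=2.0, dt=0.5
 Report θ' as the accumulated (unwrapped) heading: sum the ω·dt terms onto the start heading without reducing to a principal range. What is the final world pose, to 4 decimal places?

(5.6155, 1.5790, 2.2500)

step 1: θ'=-1.2500 (R=-2.0000) → pose (2.8980, 2.1306, -1.2500)
step 2: θ'=0.2500 (R=1.5000) → pose (4.6926, 1.1503, 0.2500)
step 3: θ'=-0.6250 (R=-0.5714) → pose (5.1683, 1.0600, -0.6250)
step 4: θ'=1.2500 (R=0.3333) → pose (5.6796, 1.2252, 1.2500)
step 5: θ'=2.2500 (R=0.3750) → pose (5.6155, 1.5790, 2.2500)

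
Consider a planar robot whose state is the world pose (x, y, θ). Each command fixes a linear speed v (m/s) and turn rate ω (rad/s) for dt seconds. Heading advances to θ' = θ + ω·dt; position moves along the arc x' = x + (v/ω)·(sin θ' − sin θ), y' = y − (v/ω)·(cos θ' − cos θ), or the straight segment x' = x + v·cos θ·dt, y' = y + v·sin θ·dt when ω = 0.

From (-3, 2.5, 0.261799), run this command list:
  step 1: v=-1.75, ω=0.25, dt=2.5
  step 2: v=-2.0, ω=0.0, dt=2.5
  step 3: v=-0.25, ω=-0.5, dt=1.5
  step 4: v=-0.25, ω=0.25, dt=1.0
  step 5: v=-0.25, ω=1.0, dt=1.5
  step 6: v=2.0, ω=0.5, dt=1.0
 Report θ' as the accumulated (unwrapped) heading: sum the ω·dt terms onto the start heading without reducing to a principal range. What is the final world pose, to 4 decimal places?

(-11.5380, -2.5960, 2.3868)

step 1: θ'=0.8868 (R=-7.0000) → pose (-6.6136, 0.1618, 0.8868)
step 2: θ'=0.8868 (straight) → pose (-9.7731, -3.7135, 0.8868)
step 3: θ'=0.1368 (R=0.5000) → pose (-10.0925, -3.8929, 0.1368)
step 4: θ'=0.3868 (R=-1.0000) → pose (-10.3333, -3.9574, 0.3868)
step 5: θ'=1.8868 (R=-0.2500) → pose (-10.4766, -4.2666, 1.8868)
step 6: θ'=2.3868 (R=4.0000) → pose (-11.5380, -2.5960, 2.3868)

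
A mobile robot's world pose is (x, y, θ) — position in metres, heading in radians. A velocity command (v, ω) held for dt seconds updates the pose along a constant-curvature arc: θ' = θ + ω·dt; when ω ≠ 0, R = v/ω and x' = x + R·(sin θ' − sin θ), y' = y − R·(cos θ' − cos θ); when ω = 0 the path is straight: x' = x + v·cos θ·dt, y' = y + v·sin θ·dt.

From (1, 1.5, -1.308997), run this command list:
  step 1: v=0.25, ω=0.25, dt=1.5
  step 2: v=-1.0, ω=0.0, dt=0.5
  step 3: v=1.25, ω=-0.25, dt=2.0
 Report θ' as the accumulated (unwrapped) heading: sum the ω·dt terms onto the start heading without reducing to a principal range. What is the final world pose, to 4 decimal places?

step 1: θ'=-0.9340 (R=1.0000) → pose (1.1619, 1.1642, -0.9340)
step 2: θ'=-0.9340 (straight) → pose (0.8646, 1.5662, -0.9340)
step 3: θ'=-1.4340 (R=-5.0000) → pose (1.7979, -0.7251, -1.4340)

(1.7979, -0.7251, -1.4340)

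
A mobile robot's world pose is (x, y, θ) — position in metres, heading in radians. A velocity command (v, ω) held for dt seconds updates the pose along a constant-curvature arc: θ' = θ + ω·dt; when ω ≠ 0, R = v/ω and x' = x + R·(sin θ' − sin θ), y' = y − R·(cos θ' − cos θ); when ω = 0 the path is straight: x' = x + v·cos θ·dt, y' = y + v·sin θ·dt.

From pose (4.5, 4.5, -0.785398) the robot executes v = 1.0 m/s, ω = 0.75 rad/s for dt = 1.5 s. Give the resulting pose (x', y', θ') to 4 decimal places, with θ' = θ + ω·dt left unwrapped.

(5.8870, 4.1856, 0.3396)

θ' = -0.7854 + 0.75·1.5 = 0.3396
R = v/ω = 1.0/0.75 = 1.3333
x' = 4.5 + 1.3333·(sin 0.3396 − sin -0.7854) = 5.8870
y' = 4.5 − 1.3333·(cos 0.3396 − cos -0.7854) = 4.1856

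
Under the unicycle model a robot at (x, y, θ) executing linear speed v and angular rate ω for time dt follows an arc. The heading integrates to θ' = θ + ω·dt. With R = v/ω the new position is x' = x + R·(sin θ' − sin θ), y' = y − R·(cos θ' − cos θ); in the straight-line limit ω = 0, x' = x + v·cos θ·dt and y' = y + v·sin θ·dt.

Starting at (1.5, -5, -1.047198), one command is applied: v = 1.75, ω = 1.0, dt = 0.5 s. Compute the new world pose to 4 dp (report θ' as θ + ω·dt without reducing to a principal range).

θ' = -1.0472 + 1.0·0.5 = -0.5472
R = v/ω = 1.75/1.0 = 1.7500
x' = 1.5 + 1.7500·(sin -0.5472 − sin -1.0472) = 2.1050
y' = -5 − 1.7500·(cos -0.5472 − cos -1.0472) = -5.6195

(2.1050, -5.6195, -0.5472)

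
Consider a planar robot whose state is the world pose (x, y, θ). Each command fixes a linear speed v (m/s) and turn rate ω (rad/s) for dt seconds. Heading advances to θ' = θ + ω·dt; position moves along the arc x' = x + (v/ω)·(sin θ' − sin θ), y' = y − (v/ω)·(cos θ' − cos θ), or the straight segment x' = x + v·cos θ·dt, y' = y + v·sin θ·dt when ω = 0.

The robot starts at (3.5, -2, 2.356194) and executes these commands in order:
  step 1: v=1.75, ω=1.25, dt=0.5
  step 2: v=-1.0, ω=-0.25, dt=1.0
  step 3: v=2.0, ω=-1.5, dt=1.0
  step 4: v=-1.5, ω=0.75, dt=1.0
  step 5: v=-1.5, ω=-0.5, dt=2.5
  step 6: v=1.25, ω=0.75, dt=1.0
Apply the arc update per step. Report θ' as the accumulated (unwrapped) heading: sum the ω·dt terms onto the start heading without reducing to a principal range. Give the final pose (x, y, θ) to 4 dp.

(2.8168, -4.0247, 1.4812)

step 1: θ'=2.9812 (R=1.4000) → pose (2.7336, -1.6079, 2.9812)
step 2: θ'=2.7312 (R=4.0000) → pose (3.6907, -1.8887, 2.7312)
step 3: θ'=1.2312 (R=-1.3333) → pose (2.9655, -0.2220, 1.2312)
step 4: θ'=1.9812 (R=-2.0000) → pose (3.0173, -1.6861, 1.9812)
step 5: θ'=0.7312 (R=3.0000) → pose (2.2697, -5.1162, 0.7312)
step 6: θ'=1.4812 (R=1.6667) → pose (2.8168, -4.0247, 1.4812)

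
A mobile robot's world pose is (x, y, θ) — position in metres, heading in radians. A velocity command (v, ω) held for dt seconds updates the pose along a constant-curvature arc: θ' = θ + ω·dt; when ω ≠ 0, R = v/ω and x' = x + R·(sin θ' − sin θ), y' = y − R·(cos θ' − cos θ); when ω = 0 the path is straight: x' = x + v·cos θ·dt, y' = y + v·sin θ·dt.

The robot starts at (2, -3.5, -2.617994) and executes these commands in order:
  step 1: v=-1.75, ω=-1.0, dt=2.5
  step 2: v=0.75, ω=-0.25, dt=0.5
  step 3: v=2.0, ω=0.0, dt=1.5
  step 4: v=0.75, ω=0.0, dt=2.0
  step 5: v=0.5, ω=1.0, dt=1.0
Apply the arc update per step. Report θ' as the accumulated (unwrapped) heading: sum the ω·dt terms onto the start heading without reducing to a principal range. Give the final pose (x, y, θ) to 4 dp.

(6.9440, -1.0112, -4.2430)

step 1: θ'=-5.1180 (R=1.7500) → pose (4.4830, -5.7061, -5.1180)
step 2: θ'=-5.2430 (R=-3.0000) → pose (4.6521, -5.3716, -5.2430)
step 3: θ'=-5.2430 (straight) → pose (6.1703, -2.7841, -5.2430)
step 4: θ'=-5.2430 (straight) → pose (6.9293, -1.4904, -5.2430)
step 5: θ'=-4.2430 (R=0.5000) → pose (6.9440, -1.0112, -4.2430)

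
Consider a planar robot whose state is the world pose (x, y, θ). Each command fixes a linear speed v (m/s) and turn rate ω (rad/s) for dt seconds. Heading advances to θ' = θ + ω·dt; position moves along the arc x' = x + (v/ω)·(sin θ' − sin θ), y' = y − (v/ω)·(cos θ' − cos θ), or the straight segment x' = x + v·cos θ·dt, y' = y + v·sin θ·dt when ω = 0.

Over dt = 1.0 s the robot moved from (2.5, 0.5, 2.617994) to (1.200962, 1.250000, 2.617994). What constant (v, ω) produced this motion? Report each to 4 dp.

Δθ = 2.617994 − 2.617994 = 0.000000
ω = Δθ/dt = 0.000000/1.0 = 0.0000
ω = 0 → v = (Δx·cos θ + Δy·sin θ)/dt = 1.5000

v = 1.5000, ω = 0.0000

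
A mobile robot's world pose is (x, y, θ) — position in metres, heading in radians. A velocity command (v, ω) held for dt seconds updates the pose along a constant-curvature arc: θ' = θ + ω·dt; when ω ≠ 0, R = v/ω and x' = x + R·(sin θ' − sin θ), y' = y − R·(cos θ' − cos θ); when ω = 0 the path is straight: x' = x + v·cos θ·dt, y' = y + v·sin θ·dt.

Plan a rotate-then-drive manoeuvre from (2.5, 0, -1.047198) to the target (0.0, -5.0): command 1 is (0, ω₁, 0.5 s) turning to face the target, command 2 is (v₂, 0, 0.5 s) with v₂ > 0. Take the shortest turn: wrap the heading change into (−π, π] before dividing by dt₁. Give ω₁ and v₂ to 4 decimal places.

ω₁ = -1.9745, v₂ = 11.1803

heading to target = atan2(-5−0, 0−2.5) = -2.0344
Δθ = wrap(-2.0344 − -1.0472) = -0.9872; ω₁ = Δθ/dt₁ = -1.9745
distance = √((0−2.5)² + (-5−0)²) = 5.5902; v₂ = distance/dt₂ = 11.1803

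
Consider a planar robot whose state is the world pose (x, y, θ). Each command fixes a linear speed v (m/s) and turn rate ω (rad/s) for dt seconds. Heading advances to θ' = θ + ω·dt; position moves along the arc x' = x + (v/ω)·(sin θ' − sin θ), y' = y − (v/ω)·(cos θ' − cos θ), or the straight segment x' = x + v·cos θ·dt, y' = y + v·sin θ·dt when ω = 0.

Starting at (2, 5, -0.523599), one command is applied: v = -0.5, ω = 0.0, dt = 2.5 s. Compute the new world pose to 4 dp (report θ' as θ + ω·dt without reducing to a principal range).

(0.9175, 5.6250, -0.5236)

θ' = -0.5236 + 0.0·2.5 = -0.5236
ω = 0 → straight: x' = 2 + -0.5·cos(-0.5236)·2.5 = 0.9175
y' = 5 + -0.5·sin(-0.5236)·2.5 = 5.6250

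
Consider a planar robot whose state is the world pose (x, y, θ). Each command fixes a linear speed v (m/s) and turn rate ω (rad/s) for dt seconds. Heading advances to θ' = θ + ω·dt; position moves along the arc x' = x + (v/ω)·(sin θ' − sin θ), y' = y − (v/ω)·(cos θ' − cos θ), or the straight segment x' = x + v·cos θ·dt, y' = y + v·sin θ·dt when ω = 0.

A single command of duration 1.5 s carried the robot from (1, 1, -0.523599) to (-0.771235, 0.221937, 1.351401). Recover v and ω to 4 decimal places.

v = -1.5000, ω = 1.2500

Δθ = 1.351401 − -0.523599 = 1.875000
ω = Δθ/dt = 1.875000/1.5 = 1.2500
R = Δx/(sin θ' − sin θ) = -1.2000
v = R·ω = -1.2000·1.2500 = -1.5000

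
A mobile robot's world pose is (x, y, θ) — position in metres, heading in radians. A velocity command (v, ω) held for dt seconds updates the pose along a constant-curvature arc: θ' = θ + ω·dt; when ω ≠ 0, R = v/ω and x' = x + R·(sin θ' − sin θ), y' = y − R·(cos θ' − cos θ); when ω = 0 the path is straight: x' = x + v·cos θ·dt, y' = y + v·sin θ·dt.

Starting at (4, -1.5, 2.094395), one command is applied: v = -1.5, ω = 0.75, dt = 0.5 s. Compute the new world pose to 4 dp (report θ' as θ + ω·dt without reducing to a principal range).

θ' = 2.0944 + 0.75·0.5 = 2.4694
R = v/ω = -1.5/0.75 = -2.0000
x' = 4 + -2.0000·(sin 2.4694 − sin 2.0944) = 4.4866
y' = -1.5 − -2.0000·(cos 2.4694 − cos 2.0944) = -2.0649

(4.4866, -2.0649, 2.4694)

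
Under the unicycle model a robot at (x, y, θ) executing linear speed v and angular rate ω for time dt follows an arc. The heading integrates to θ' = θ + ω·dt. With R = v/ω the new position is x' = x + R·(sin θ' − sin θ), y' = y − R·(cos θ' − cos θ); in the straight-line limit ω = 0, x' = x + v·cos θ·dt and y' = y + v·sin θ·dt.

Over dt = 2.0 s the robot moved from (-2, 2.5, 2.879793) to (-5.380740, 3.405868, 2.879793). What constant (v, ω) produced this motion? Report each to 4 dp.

v = 1.7500, ω = 0.0000

Δθ = 2.879793 − 2.879793 = 0.000000
ω = Δθ/dt = 0.000000/2.0 = 0.0000
ω = 0 → v = (Δx·cos θ + Δy·sin θ)/dt = 1.7500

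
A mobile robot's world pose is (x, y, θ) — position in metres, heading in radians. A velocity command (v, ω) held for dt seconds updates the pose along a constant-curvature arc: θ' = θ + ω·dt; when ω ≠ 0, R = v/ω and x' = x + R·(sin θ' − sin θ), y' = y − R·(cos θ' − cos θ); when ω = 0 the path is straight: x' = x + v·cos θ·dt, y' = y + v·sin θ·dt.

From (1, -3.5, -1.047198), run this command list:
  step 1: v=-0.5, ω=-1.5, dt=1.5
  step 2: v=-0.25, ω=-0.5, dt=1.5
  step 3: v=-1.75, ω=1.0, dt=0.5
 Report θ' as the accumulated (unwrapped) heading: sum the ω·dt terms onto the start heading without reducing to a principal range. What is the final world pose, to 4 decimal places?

step 1: θ'=-3.2972 (R=0.3333) → pose (1.3403, -3.0040, -3.2972)
step 2: θ'=-4.0472 (R=0.5000) → pose (1.6562, -3.1894, -4.0472)
step 3: θ'=-3.5472 (R=-1.7500) → pose (2.3426, -3.7173, -3.5472)

(2.3426, -3.7173, -3.5472)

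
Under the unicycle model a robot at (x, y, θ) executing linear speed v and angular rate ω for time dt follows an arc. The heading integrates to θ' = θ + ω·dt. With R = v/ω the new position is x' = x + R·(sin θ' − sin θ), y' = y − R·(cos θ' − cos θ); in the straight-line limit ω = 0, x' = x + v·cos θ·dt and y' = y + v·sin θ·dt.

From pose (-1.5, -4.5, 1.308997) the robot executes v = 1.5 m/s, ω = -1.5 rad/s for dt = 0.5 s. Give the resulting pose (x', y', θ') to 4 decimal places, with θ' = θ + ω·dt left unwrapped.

(-1.0644, -3.9110, 0.5590)

θ' = 1.3090 + -1.5·0.5 = 0.5590
R = v/ω = 1.5/-1.5 = -1.0000
x' = -1.5 + -1.0000·(sin 0.5590 − sin 1.3090) = -1.0644
y' = -4.5 − -1.0000·(cos 0.5590 − cos 1.3090) = -3.9110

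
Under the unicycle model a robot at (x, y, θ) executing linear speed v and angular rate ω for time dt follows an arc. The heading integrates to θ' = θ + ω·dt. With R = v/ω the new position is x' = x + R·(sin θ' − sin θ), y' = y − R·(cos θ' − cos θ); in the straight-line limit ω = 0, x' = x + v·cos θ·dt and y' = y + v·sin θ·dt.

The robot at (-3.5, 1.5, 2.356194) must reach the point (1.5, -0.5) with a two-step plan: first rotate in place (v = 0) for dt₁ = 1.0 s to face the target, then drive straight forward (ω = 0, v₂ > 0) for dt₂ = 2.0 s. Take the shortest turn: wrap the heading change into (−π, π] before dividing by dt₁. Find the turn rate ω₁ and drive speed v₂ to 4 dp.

ω₁ = -2.7367, v₂ = 2.6926

heading to target = atan2(-0.5−1.5, 1.5−-3.5) = -0.3805
Δθ = wrap(-0.3805 − 2.3562) = -2.7367; ω₁ = Δθ/dt₁ = -2.7367
distance = √((1.5−-3.5)² + (-0.5−1.5)²) = 5.3852; v₂ = distance/dt₂ = 2.6926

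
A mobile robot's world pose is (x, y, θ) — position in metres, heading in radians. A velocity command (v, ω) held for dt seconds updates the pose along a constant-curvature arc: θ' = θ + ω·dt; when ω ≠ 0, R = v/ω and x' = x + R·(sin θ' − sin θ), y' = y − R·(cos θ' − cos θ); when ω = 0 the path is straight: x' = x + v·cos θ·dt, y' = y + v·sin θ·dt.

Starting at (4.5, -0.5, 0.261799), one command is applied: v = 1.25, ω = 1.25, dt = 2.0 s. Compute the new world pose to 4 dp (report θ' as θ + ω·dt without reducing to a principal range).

θ' = 0.2618 + 1.25·2.0 = 2.7618
R = v/ω = 1.25/1.25 = 1.0000
x' = 4.5 + 1.0000·(sin 2.7618 − sin 0.2618) = 4.6119
y' = -0.5 − 1.0000·(cos 2.7618 − cos 0.2618) = 1.3947

(4.6119, 1.3947, 2.7618)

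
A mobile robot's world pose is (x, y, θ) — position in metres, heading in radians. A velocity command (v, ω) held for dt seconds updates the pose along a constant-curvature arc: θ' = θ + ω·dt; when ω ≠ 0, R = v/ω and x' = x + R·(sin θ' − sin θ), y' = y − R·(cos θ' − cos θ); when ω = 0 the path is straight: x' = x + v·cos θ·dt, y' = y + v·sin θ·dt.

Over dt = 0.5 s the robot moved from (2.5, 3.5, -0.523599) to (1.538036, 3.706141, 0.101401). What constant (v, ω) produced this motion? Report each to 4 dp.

v = -2.0000, ω = 1.2500

Δθ = 0.101401 − -0.523599 = 0.625000
ω = Δθ/dt = 0.625000/0.5 = 1.2500
R = Δx/(sin θ' − sin θ) = -1.6000
v = R·ω = -1.6000·1.2500 = -2.0000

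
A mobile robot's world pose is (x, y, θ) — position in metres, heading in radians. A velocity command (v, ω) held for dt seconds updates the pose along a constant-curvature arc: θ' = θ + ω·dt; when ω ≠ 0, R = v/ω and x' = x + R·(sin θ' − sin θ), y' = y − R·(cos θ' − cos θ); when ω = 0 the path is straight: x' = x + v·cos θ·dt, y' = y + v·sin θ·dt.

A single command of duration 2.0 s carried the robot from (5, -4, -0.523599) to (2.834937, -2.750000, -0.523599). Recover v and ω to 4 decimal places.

v = -1.2500, ω = 0.0000

Δθ = -0.523599 − -0.523599 = 0.000000
ω = Δθ/dt = 0.000000/2.0 = 0.0000
ω = 0 → v = (Δx·cos θ + Δy·sin θ)/dt = -1.2500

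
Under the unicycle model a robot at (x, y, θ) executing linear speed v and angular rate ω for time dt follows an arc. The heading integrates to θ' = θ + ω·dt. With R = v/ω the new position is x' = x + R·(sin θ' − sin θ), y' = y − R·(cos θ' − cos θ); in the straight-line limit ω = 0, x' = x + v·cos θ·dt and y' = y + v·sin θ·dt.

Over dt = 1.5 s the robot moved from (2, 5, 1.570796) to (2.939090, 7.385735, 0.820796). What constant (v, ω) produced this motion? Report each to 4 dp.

v = 1.7500, ω = -0.5000

Δθ = 0.820796 − 1.570796 = -0.750000
ω = Δθ/dt = -0.750000/1.5 = -0.5000
R = −Δy/(cos θ' − cos θ) = -3.5000
v = R·ω = -3.5000·-0.5000 = 1.7500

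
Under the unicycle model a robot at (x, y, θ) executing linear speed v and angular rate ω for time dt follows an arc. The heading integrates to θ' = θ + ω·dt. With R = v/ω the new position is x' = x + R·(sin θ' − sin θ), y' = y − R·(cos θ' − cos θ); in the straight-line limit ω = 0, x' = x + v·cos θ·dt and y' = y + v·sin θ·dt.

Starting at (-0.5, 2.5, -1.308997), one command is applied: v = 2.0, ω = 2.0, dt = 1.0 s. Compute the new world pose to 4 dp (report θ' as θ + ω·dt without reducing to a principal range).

(1.1032, 1.9882, 0.6910)

θ' = -1.3090 + 2.0·1.0 = 0.6910
R = v/ω = 2.0/2.0 = 1.0000
x' = -0.5 + 1.0000·(sin 0.6910 − sin -1.3090) = 1.1032
y' = 2.5 − 1.0000·(cos 0.6910 − cos -1.3090) = 1.9882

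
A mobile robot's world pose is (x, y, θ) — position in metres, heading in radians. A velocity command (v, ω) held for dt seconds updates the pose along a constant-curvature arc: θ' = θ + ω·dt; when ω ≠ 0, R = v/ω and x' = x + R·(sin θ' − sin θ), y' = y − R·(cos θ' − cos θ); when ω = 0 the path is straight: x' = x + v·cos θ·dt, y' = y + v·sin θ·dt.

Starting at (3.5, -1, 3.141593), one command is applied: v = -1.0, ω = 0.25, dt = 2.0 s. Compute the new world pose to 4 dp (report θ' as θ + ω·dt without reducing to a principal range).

(5.4177, -0.5103, 3.6416)

θ' = 3.1416 + 0.25·2.0 = 3.6416
R = v/ω = -1.0/0.25 = -4.0000
x' = 3.5 + -4.0000·(sin 3.6416 − sin 3.1416) = 5.4177
y' = -1 − -4.0000·(cos 3.6416 − cos 3.1416) = -0.5103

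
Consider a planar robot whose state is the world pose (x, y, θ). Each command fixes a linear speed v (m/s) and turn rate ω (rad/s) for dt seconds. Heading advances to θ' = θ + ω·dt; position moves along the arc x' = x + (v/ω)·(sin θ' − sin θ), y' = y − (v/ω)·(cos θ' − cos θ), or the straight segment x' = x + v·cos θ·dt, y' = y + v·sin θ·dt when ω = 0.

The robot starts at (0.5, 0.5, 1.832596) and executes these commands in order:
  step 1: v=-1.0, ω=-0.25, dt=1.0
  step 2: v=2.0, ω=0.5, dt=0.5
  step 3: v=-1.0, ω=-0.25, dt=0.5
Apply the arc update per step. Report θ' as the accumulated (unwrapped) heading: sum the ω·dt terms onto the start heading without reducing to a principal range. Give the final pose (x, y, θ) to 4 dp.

step 1: θ'=1.5826 (R=4.0000) → pose (0.6360, -0.4881, 1.5826)
step 2: θ'=1.8326 (R=4.0000) → pose (0.5000, 0.5000, 1.8326)
step 3: θ'=1.7076 (R=4.0000) → pose (0.5989, 0.0102, 1.7076)

(0.5989, 0.0102, 1.7076)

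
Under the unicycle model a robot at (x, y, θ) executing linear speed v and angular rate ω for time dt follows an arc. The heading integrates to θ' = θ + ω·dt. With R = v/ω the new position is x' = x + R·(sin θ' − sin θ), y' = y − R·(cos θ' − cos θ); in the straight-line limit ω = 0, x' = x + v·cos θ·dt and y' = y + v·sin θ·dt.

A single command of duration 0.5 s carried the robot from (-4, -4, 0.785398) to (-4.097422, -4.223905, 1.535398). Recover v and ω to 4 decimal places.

v = -0.5000, ω = 1.5000

Δθ = 1.535398 − 0.785398 = 0.750000
ω = Δθ/dt = 0.750000/0.5 = 1.5000
R = −Δy/(cos θ' − cos θ) = -0.3333
v = R·ω = -0.3333·1.5000 = -0.5000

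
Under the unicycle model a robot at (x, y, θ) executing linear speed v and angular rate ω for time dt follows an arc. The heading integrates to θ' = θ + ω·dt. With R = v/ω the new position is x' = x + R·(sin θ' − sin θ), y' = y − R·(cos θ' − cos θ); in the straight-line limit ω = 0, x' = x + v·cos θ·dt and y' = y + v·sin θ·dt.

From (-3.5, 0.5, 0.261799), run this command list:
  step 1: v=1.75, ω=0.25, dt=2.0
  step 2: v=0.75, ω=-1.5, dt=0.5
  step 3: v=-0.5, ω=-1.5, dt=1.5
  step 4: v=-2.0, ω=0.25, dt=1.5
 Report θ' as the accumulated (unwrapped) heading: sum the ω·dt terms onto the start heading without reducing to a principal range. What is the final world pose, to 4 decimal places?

(0.9703, 5.5197, -1.8632)

step 1: θ'=0.7618 (R=7.0000) → pose (-0.4802, 2.1963, 0.7618)
step 2: θ'=0.0118 (R=-0.5000) → pose (-0.1409, 2.3345, 0.0118)
step 3: θ'=-2.2382 (R=0.3333) → pose (-0.4067, 2.8741, -2.2382)
step 4: θ'=-1.8632 (R=-8.0000) → pose (0.9703, 5.5197, -1.8632)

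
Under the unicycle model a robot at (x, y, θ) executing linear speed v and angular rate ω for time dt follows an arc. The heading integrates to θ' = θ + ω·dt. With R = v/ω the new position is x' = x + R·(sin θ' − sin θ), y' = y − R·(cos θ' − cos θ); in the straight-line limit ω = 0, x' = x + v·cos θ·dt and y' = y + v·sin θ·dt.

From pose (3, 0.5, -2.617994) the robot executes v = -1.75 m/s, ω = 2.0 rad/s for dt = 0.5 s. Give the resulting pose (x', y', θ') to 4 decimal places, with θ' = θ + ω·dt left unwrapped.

θ' = -2.6180 + 2.0·0.5 = -1.6180
R = v/ω = -1.75/2.0 = -0.8750
x' = 3 + -0.8750·(sin -1.6180 − sin -2.6180) = 3.4365
y' = 0.5 − -0.8750·(cos -1.6180 − cos -2.6180) = 1.2165

(3.4365, 1.2165, -1.6180)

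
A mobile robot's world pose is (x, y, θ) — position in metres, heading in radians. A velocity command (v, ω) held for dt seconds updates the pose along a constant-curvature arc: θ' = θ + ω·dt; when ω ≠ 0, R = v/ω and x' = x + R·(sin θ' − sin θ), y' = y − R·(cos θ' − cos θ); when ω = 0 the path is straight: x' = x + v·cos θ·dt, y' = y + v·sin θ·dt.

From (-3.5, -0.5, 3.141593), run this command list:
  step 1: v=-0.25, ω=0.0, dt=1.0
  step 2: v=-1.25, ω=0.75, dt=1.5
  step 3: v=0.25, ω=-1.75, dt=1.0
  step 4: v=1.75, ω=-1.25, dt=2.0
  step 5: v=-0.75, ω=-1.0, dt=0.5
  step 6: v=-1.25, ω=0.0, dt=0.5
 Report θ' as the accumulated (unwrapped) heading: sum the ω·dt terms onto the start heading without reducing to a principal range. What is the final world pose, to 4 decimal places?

(-2.0772, 3.3053, -0.4834)

step 1: θ'=3.1416 (straight) → pose (-3.2500, -0.5000, 3.1416)
step 2: θ'=4.2666 (R=-1.6667) → pose (-1.7462, 0.4480, 4.2666)
step 3: θ'=2.5166 (R=-0.1429) → pose (-1.9587, 0.3938, 2.5166)
step 4: θ'=0.0166 (R=-1.4000) → pose (-1.1628, 2.9289, 0.0166)
step 5: θ'=-0.4834 (R=0.7500) → pose (-1.5238, 3.0148, -0.4834)
step 6: θ'=-0.4834 (straight) → pose (-2.0772, 3.3053, -0.4834)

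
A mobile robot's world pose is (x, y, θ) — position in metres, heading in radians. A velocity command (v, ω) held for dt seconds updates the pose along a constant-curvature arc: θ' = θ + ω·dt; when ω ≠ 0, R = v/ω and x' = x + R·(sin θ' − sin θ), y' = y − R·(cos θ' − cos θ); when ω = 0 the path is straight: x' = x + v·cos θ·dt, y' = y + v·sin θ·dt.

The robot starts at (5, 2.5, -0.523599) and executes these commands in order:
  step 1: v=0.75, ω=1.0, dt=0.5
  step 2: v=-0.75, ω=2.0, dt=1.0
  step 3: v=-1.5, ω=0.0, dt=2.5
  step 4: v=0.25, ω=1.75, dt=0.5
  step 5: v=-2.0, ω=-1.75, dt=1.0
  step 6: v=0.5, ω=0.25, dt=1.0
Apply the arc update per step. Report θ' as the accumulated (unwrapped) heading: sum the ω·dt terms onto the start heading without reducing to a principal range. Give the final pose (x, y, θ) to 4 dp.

(7.2538, -2.6310, 1.3514)

step 1: θ'=-0.0236 (R=0.7500) → pose (5.3573, 2.3997, -0.0236)
step 2: θ'=1.9764 (R=-0.3750) → pose (5.0039, 1.8769, 1.9764)
step 3: θ'=1.9764 (straight) → pose (6.4835, -1.5689, 1.9764)
step 4: θ'=2.8514 (R=0.1429) → pose (6.3931, -1.4884, 2.8514)
step 5: θ'=1.1014 (R=1.1429) → pose (7.0854, -3.1004, 1.1014)
step 6: θ'=1.3514 (R=2.0000) → pose (7.2538, -2.6310, 1.3514)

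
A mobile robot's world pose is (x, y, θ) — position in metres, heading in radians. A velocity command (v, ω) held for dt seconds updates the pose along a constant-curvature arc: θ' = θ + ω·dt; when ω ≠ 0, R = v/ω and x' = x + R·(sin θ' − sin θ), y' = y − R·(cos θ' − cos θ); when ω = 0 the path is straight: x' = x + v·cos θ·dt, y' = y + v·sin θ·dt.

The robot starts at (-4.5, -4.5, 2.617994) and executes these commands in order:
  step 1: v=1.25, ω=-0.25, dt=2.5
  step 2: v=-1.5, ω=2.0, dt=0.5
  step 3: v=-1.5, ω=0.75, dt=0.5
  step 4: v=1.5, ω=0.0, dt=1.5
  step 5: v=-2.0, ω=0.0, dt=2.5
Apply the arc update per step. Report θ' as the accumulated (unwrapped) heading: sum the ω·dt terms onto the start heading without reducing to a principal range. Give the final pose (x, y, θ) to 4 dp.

(-2.5630, -2.0068, 3.3680)

step 1: θ'=1.9930 (R=-5.0000) → pose (-6.5610, -2.2187, 1.9930)
step 2: θ'=2.9930 (R=-0.7500) → pose (-5.9878, -2.6531, 2.9930)
step 3: θ'=3.3680 (R=-2.0000) → pose (-5.2428, -2.6241, 3.3680)
step 4: θ'=3.3680 (straight) → pose (-7.4354, -3.1292, 3.3680)
step 5: θ'=3.3680 (straight) → pose (-2.5630, -2.0068, 3.3680)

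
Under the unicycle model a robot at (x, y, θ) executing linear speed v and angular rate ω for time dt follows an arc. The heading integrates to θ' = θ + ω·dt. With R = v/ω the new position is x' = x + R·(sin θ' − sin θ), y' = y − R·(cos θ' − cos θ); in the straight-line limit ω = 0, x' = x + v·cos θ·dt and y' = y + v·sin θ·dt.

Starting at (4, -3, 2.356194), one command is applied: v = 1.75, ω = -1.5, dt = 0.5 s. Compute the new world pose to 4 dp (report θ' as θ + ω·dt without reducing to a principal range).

(3.6590, -2.2163, 1.6062)

θ' = 2.3562 + -1.5·0.5 = 1.6062
R = v/ω = 1.75/-1.5 = -1.1667
x' = 4 + -1.1667·(sin 1.6062 − sin 2.3562) = 3.6590
y' = -3 − -1.1667·(cos 1.6062 − cos 2.3562) = -2.2163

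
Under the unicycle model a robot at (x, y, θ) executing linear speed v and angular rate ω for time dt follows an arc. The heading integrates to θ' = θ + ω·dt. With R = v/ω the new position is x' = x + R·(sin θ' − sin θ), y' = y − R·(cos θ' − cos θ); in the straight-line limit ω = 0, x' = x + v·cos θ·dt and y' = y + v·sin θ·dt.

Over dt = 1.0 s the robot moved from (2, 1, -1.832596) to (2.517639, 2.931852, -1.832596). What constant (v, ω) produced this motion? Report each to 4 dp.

Δθ = -1.832596 − -1.832596 = 0.000000
ω = Δθ/dt = 0.000000/1.0 = 0.0000
ω = 0 → v = (Δx·cos θ + Δy·sin θ)/dt = -2.0000

v = -2.0000, ω = 0.0000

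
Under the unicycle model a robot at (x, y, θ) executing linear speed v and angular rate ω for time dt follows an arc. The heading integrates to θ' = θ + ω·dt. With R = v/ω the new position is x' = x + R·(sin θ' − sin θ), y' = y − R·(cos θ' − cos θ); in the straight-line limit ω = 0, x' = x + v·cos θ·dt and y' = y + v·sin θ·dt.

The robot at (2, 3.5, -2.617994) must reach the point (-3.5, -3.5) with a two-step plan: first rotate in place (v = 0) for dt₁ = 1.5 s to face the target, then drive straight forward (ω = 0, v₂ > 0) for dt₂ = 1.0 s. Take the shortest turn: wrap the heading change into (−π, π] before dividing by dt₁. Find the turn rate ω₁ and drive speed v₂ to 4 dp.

ω₁ = 0.2542, v₂ = 8.9022

heading to target = atan2(-3.5−3.5, -3.5−2) = -2.2368
Δθ = wrap(-2.2368 − -2.6180) = 0.3812; ω₁ = Δθ/dt₁ = 0.2542
distance = √((-3.5−2)² + (-3.5−3.5)²) = 8.9022; v₂ = distance/dt₂ = 8.9022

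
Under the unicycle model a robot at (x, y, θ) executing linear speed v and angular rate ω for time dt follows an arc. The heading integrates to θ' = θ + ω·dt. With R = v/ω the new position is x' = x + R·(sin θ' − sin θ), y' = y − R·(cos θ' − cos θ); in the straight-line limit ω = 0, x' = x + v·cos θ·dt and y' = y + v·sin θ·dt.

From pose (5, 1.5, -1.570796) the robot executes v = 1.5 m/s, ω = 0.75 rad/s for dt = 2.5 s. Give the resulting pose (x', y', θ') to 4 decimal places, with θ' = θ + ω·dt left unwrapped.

θ' = -1.5708 + 0.75·2.5 = 0.3042
R = v/ω = 1.5/0.75 = 2.0000
x' = 5 + 2.0000·(sin 0.3042 − sin -1.5708) = 7.5991
y' = 1.5 − 2.0000·(cos 0.3042 − cos -1.5708) = -0.4082

(7.5991, -0.4082, 0.3042)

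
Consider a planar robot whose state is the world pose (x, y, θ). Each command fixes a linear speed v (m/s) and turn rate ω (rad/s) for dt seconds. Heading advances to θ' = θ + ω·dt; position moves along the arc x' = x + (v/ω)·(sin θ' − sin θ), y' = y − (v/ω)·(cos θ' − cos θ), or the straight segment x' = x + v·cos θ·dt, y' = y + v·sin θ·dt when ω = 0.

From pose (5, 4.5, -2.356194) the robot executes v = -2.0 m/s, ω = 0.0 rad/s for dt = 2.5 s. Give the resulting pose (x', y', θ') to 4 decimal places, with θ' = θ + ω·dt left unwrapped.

θ' = -2.3562 + 0.0·2.5 = -2.3562
ω = 0 → straight: x' = 5 + -2.0·cos(-2.3562)·2.5 = 8.5355
y' = 4.5 + -2.0·sin(-2.3562)·2.5 = 8.0355

(8.5355, 8.0355, -2.3562)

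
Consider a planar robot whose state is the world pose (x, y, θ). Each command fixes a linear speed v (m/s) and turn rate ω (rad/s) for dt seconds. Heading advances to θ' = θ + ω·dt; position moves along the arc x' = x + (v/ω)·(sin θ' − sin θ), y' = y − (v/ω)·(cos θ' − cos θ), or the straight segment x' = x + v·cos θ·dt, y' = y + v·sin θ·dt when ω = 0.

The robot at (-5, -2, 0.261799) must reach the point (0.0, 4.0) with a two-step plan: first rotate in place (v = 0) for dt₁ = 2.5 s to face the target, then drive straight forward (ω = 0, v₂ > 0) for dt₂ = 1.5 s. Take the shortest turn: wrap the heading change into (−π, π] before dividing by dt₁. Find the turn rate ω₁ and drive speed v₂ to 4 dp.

heading to target = atan2(4−-2, 0−-5) = 0.8761
Δθ = wrap(0.8761 − 0.2618) = 0.6143; ω₁ = Δθ/dt₁ = 0.2457
distance = √((0−-5)² + (4−-2)²) = 7.8102; v₂ = distance/dt₂ = 5.2068

ω₁ = 0.2457, v₂ = 5.2068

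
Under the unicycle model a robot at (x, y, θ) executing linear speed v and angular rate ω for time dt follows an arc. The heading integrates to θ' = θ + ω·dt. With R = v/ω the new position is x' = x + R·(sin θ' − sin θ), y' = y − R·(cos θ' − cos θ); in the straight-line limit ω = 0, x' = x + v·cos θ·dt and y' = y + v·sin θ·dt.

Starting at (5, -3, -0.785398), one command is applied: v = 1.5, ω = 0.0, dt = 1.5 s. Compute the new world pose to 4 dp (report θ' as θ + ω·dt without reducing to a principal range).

θ' = -0.7854 + 0.0·1.5 = -0.7854
ω = 0 → straight: x' = 5 + 1.5·cos(-0.7854)·1.5 = 6.5910
y' = -3 + 1.5·sin(-0.7854)·1.5 = -4.5910

(6.5910, -4.5910, -0.7854)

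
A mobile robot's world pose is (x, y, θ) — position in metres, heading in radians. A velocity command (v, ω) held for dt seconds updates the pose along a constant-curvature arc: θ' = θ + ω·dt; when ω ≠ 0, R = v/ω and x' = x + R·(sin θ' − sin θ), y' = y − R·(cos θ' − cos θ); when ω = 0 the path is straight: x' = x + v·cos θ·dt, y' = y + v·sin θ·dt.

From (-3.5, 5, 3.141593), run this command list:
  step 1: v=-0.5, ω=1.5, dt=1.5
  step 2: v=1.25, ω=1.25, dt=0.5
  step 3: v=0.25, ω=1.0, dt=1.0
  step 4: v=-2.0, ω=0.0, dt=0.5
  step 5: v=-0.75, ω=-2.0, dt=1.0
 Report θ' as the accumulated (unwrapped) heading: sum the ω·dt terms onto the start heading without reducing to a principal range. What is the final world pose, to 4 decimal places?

step 1: θ'=5.3916 (R=-0.3333) → pose (-3.2406, 5.5427, 5.3916)
step 2: θ'=6.0166 (R=1.0000) → pose (-2.7260, 5.2062, 6.0166)
step 3: θ'=7.0166 (R=0.2500) → pose (-2.4928, 5.2617, 7.0166)
step 4: θ'=7.0166 (straight) → pose (-3.2357, 4.5923, 7.0166)
step 5: θ'=5.0166 (R=0.3750) → pose (-3.8445, 4.7585, 5.0166)

(-3.8445, 4.7585, 5.0166)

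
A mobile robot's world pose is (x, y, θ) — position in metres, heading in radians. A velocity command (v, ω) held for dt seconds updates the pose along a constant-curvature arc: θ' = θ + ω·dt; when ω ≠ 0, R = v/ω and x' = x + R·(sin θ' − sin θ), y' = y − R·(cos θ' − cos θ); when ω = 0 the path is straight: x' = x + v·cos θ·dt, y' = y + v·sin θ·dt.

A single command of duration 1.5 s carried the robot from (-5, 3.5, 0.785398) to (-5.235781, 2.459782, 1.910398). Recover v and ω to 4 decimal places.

v = -0.7500, ω = 0.7500

Δθ = 1.910398 − 0.785398 = 1.125000
ω = Δθ/dt = 1.125000/1.5 = 0.7500
R = −Δy/(cos θ' − cos θ) = -1.0000
v = R·ω = -1.0000·0.7500 = -0.7500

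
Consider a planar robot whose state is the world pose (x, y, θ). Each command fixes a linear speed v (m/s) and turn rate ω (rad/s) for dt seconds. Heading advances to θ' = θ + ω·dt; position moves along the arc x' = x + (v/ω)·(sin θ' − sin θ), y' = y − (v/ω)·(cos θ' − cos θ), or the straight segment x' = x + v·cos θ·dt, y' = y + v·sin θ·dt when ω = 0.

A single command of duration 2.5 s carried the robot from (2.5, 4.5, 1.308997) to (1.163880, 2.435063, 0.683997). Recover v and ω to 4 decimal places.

v = -1.0000, ω = -0.2500

Δθ = 0.683997 − 1.308997 = -0.625000
ω = Δθ/dt = -0.625000/2.5 = -0.2500
R = −Δy/(cos θ' − cos θ) = 4.0000
v = R·ω = 4.0000·-0.2500 = -1.0000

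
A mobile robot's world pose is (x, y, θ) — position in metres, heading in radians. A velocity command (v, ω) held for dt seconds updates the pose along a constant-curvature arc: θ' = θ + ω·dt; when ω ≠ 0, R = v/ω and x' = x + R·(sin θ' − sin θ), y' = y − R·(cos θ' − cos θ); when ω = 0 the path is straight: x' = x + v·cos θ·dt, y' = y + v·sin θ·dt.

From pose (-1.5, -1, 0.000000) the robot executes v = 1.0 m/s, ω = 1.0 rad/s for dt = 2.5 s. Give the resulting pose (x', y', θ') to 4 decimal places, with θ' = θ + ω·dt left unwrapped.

θ' = 0.0000 + 1.0·2.5 = 2.5000
R = v/ω = 1.0/1.0 = 1.0000
x' = -1.5 + 1.0000·(sin 2.5000 − sin 0.0000) = -0.9015
y' = -1 − 1.0000·(cos 2.5000 − cos 0.0000) = 0.8011

(-0.9015, 0.8011, 2.5000)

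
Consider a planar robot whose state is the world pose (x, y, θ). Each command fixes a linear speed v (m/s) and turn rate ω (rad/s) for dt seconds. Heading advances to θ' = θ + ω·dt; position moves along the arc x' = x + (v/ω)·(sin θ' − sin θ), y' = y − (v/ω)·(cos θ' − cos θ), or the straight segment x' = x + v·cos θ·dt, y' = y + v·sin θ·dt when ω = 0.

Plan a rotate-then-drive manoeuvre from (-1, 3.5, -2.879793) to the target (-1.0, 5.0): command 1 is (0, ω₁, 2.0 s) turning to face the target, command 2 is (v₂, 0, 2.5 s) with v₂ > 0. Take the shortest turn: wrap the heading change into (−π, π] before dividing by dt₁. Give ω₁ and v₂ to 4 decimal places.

ω₁ = -0.9163, v₂ = 0.6000

heading to target = atan2(5−3.5, -1−-1) = 1.5708
Δθ = wrap(1.5708 − -2.8798) = -1.8326; ω₁ = Δθ/dt₁ = -0.9163
distance = √((-1−-1)² + (5−3.5)²) = 1.5000; v₂ = distance/dt₂ = 0.6000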